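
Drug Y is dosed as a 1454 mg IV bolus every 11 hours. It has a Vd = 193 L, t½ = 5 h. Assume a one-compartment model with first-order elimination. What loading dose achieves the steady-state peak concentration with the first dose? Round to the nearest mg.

f = (1/2)^(11/5) ≈ 0.217638; accumulation ratio R = 1/(1−f) ≈ 1.27818.
Loading dose to hit Cmax,ss on first dose: D_load = D_maint·R ≈ 1454 × 1.27818 ≈ 1858.47 mg.

1858 mg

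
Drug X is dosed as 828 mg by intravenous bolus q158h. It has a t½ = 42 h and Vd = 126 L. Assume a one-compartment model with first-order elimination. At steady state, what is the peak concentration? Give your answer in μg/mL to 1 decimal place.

k = ln2/t½ = ln2/42 ≈ 0.016504 h⁻¹; fraction remaining f = e^(−kτ) = e^(−0.016504×158) ≈ 0.0737.
Accumulation ratio R = 1/(1 − f) ≈ 1/0.9263 ≈ 1.0796.
Each bolus raises the concentration by D/Vd = 828/126 ≈ 6.571 μg/mL.
Steady-state peak Cmax,ss = C₀·R ≈ 6.571 × 1.0796 ≈ 7.094 μg/mL.

7.1 μg/mL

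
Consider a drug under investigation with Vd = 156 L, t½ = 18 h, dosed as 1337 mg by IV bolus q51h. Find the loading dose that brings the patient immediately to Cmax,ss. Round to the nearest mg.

1555 mg

f = (1/2)^(51/18) ≈ 0.140308; accumulation ratio R = 1/(1−f) ≈ 1.16321.
Loading dose to hit Cmax,ss on first dose: D_load = D_maint·R ≈ 1337 × 1.16321 ≈ 1555.21 mg.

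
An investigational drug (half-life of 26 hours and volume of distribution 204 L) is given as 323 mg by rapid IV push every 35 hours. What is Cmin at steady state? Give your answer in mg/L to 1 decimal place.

1.0 mg/L

τ/t½ = 35/26 ≈ 1.3462, so fraction remaining f = (1/2)^(35/26) ≈ 0.3933.
At steady state, accumulation factor R = 1/(1 − e^(−kτ)) ≈ 1.6483.
Single-dose peak C₀ = D/Vd = 323/204 ≈ 1.583 mg/L.
Steady-state peak Cmax,ss = C₀·R ≈ 1.583 × 1.6483 ≈ 2.609 mg/L.
Steady-state trough Cmin,ss = Cmax,ss·f ≈ 2.609 × 0.3933 ≈ 1.026 mg/L.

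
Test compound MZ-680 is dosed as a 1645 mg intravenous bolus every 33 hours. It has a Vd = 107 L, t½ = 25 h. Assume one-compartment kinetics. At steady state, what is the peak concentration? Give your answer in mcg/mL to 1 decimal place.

τ/t½ = 33/25 ≈ 1.32, so fraction remaining f = (1/2)^(33/25) ≈ 0.4005.
At steady state, accumulation factor R = 1/(1 − e^(−kτ)) ≈ 1.6681.
Single-dose peak C₀ = D/Vd = 1645/107 ≈ 15.374 mcg/mL.
Cmax,ss = C₀/(1 − f) ≈ 15.374/0.5995 ≈ 25.645 mcg/mL.

25.6 mcg/mL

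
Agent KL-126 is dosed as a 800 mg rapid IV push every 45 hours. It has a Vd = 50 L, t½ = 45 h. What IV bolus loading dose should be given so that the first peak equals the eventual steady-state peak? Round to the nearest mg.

1600 mg

f = (1/2)^(45/45) ≈ 0.500000; accumulation ratio R = 1/(1−f) ≈ 2.00000.
Loading dose to hit Cmax,ss on first dose: D_load = D_maint·R ≈ 800 × 2.00000 ≈ 1600.00 mg.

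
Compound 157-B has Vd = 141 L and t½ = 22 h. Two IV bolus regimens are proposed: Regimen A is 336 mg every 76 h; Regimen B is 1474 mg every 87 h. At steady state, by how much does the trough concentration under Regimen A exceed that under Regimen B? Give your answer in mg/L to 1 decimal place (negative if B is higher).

-0.5 mg/L

Regimen A: f = (1/2)^(76/22) ≈ 0.0912; Cmin,ss = (336/141)·f/(1−f) ≈ 0.239 mg/L.
Regimen B: f = (1/2)^(87/22) ≈ 0.0645; Cmin,ss = (1474/141)·f/(1−f) ≈ 0.721 mg/L.
Difference ≈ 0.239 − 0.721 ≈ -0.482 mg/L.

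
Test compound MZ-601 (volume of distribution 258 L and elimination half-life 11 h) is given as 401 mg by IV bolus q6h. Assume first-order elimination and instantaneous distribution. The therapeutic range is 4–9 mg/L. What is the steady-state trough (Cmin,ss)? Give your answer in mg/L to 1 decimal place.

3.4 mg/L

k = ln2/t½ = ln2/11 ≈ 0.063013 h⁻¹; fraction remaining f = e^(−kτ) = e^(−0.063013×6) ≈ 0.6852.
Accumulation ratio R = 1/(1 − f) ≈ 1/0.3148 ≈ 3.1766.
Each bolus raises the concentration by D/Vd = 401/258 ≈ 1.554 mg/L.
Cmax,ss = C₀/(1 − f) ≈ 1.554/0.3148 ≈ 4.936 mg/L.
Steady-state trough Cmin,ss = Cmax,ss·f ≈ 4.936 × 0.6852 ≈ 3.382 mg/L.
Trough 3.4 mg/L vs MEC 4 mg/L: subtherapeutic.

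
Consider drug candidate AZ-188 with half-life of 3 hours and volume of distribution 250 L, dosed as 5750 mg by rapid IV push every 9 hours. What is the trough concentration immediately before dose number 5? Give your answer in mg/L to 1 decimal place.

3.3 mg/L

f = (1/2)^(τ/t½) = (1/2)^(9/3) ≈ 0.1250.
C₀ = D/Vd = 5750/250 ≈ 23.000 mg/L.
Before the 5th dose, 4 doses have been given. Superposition: Cmin = C₀·(f + f² + … + f^4).
≈ 23.000 × (0.1250 + 0.0156 + 0.0020 + 0.0002) ≈ 23.000 × 0.1428 ≈ 3.284 mg/L.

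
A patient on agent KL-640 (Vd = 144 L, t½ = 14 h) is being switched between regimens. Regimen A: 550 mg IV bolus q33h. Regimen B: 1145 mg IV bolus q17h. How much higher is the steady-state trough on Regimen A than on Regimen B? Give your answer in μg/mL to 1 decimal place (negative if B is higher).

Regimen A: f = (1/2)^(33/14) ≈ 0.1952; Cmin,ss = (550/144)·f/(1−f) ≈ 0.926 μg/mL.
Regimen B: f = (1/2)^(17/14) ≈ 0.4310; Cmin,ss = (1145/144)·f/(1−f) ≈ 6.023 μg/mL.
Difference ≈ 0.926 − 6.023 ≈ -5.097 μg/mL.

-5.1 μg/mL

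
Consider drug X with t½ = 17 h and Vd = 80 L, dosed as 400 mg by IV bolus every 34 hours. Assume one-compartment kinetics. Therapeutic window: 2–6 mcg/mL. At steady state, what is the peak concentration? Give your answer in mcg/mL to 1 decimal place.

τ = 34 h = 2 half-lives, so f = (1/2)^2 = 0.25.
At steady state, R = 1/(1 − 0.25) = 4/3.
Single-dose peak C₀ = D/Vd = 400/80 = 5 mcg/mL.
Steady-state peak Cmax,ss = C₀·R = 5 × 4/3 ≈ 6.667 mcg/mL.
Peak 6.7 mcg/mL vs MTC 6 mcg/mL: exceeds toxic threshold.

6.7 mcg/mL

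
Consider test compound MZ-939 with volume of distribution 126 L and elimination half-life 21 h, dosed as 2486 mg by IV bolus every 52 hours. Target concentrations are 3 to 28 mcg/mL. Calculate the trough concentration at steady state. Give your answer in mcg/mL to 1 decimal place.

4.3 mcg/mL

τ/t½ = 52/21 ≈ 2.4762, so fraction remaining f = (1/2)^(52/21) ≈ 0.1797.
At steady state, accumulation factor R = 1/(1 − e^(−kτ)) ≈ 1.2191.
Single-dose peak C₀ = D/Vd = 2486/126 ≈ 19.730 mcg/mL.
Steady-state peak Cmax,ss = C₀·R ≈ 19.730 × 1.2191 ≈ 24.053 mcg/mL.
Steady-state trough Cmin,ss = Cmax,ss·f ≈ 24.053 × 0.1797 ≈ 4.322 mcg/mL.
Trough 4.3 mcg/mL vs MEC 3 mcg/mL: adequate.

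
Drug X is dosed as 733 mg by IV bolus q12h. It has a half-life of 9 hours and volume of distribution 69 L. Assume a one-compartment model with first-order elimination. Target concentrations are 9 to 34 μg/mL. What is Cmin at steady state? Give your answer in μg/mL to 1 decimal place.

7.0 μg/mL

τ/t½ = 12/9 ≈ 1.3333, so fraction remaining f = (1/2)^(12/9) ≈ 0.3969.
Accumulation ratio R = 1/(1 − f) ≈ 1/0.6031 ≈ 1.6581.
Each bolus raises the concentration by D/Vd = 733/69 ≈ 10.623 μg/mL.
Cmax,ss = C₀/(1 − f) ≈ 10.623/0.6031 ≈ 17.614 μg/mL.
Steady-state trough Cmin,ss = Cmax,ss·f ≈ 17.614 × 0.3969 ≈ 6.991 μg/mL.
Trough 7.0 μg/mL vs MEC 9 μg/mL: subtherapeutic.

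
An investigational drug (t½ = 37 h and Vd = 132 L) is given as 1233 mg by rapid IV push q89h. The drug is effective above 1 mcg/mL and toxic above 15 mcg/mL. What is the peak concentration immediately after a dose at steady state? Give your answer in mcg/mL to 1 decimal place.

τ/t½ = 89/37 ≈ 2.4054, so fraction remaining f = (1/2)^(89/37) ≈ 0.1888.
Accumulation ratio R = 1/(1 − f) ≈ 1/0.8112 ≈ 1.2327.
Single-dose peak C₀ = D/Vd = 1233/132 ≈ 9.341 mcg/mL.
Cmax,ss = C₀/(1 − f) ≈ 9.341/0.8112 ≈ 11.515 mcg/mL.
Peak 11.5 mcg/mL vs MTC 15 mcg/mL: below toxic threshold.

11.5 mcg/mL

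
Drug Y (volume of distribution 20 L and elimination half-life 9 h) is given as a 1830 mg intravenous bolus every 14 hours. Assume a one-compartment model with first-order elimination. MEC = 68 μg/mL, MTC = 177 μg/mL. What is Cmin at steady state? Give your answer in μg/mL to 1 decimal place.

τ/t½ = 14/9 ≈ 1.5556, so fraction remaining f = (1/2)^(14/9) ≈ 0.3402.
Accumulation ratio R = 1/(1 − f) ≈ 1/0.6598 ≈ 1.5156.
Each bolus raises the concentration by D/Vd = 1830/20 ≈ 91.500 μg/mL.
Cmax,ss = C₀/(1 − f) ≈ 91.500/0.6598 ≈ 138.678 μg/mL.
Steady-state trough Cmin,ss = Cmax,ss·f ≈ 138.678 × 0.3402 ≈ 47.178 μg/mL.
Trough 47.2 μg/mL vs MEC 68 μg/mL: subtherapeutic.

47.2 μg/mL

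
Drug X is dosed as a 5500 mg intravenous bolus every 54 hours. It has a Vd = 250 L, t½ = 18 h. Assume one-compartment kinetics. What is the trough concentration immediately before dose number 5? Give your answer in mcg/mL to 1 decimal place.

f = (1/2)^(τ/t½) = (1/2)^(54/18) ≈ 0.1250.
C₀ = D/Vd = 5500/250 ≈ 22.000 mcg/mL.
Before the 5th dose, 4 doses have been given. Superposition: Cmin = C₀·(f + f² + … + f^4).
≈ 22.000 × (0.1250 + 0.0156 + 0.0020 + 0.0002) ≈ 22.000 × 0.1428 ≈ 3.142 mcg/mL.

3.1 mcg/mL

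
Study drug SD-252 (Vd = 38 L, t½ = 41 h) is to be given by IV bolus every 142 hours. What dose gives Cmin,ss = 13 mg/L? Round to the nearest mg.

τ/t½ = 142/41 ≈ 3.4634, so f = (1/2)^(142/41) ≈ 0.090658.
Cmin,ss = (D/Vd)·f/(1−f), so D = Cmin,ss·Vd·(1−f)/f.
D = 13 × 38 × (1−f)/f ≈ 13 × 38 × 10.03047 ≈ 4955.05 mg.

4955 mg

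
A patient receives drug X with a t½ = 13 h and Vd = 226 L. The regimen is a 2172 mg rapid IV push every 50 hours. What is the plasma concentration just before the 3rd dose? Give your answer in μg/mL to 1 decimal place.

f = (1/2)^(τ/t½) = (1/2)^(50/13) ≈ 0.0695.
C₀ = D/Vd = 2172/226 ≈ 9.611 μg/mL.
Before the 3rd dose, 2 doses have been given. Superposition: Cmin = C₀·(f + f²).
≈ 9.611 × (0.0695 + 0.0048) ≈ 9.611 × 0.0743 ≈ 0.714 μg/mL.

0.7 μg/mL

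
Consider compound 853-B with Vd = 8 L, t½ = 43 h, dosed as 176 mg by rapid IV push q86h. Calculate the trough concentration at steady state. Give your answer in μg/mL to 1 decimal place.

7.3 μg/mL

τ = 86 h = 2 half-lives, so f = (1/2)^2 = 0.25.
At steady state, R = 1/(1 − 0.25) = 4/3.
Single-dose peak C₀ = D/Vd = 176/8 = 22 μg/mL.
Steady-state peak Cmax,ss = C₀·R = 22 × 4/3 ≈ 29.333 μg/mL.
Steady-state trough Cmin,ss = Cmax,ss·f ≈ 29.333 × 0.25 ≈ 7.333 μg/mL.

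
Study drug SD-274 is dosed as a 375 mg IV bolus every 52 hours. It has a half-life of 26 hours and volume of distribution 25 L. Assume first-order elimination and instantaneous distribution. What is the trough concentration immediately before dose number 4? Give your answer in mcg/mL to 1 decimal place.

4.9 mcg/mL

f = (1/2)^(τ/t½) = (1/2)^(52/26) ≈ 0.2500.
C₀ = D/Vd = 375/25 ≈ 15.000 mcg/mL.
Before the 4th dose, 3 doses have been given. Superposition: Cmin = C₀·(f + f² + … + f^3).
≈ 15.000 × (0.2500 + 0.0625 + 0.0156) ≈ 15.000 × 0.3281 ≈ 4.921 mcg/mL.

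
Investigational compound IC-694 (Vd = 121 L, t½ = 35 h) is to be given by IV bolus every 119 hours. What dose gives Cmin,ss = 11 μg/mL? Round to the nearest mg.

12719 mg

τ/t½ = 119/35 ≈ 3.4, so f = (1/2)^(119/35) ≈ 0.094732.
Cmin,ss = (D/Vd)·f/(1−f), so D = Cmin,ss·Vd·(1−f)/f.
D = 11 × 121 × (1−f)/f ≈ 11 × 121 × 9.55610 ≈ 12719.17 mg.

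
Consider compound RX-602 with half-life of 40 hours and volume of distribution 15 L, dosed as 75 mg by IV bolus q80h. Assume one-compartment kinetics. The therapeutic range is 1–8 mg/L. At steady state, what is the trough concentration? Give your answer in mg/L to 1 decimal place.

τ = 80 h = 2 half-lives, so f = (1/2)^2 = 0.25.
Accumulation ratio R = 1/(1 − f) = 1/0.75 = 4/3.
Single-dose peak C₀ = D/Vd = 75/15 = 5 mg/L.
Steady-state peak Cmax,ss = C₀·R = 5 × 4/3 ≈ 6.667 mg/L.
Steady-state trough Cmin,ss = Cmax,ss·f ≈ 6.667 × 0.25 ≈ 1.667 mg/L.
Trough 1.7 mg/L vs MEC 1 mg/L: adequate.

1.7 mg/L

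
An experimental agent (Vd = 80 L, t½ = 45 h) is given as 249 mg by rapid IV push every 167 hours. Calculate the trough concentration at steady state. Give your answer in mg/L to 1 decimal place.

0.3 mg/L

τ/t½ = 167/45 ≈ 3.7111, so fraction remaining f = (1/2)^(167/45) ≈ 0.0764.
Each bolus raises the concentration by D/Vd = 249/80 ≈ 3.112 mg/L.
Steady-state trough Cmin,ss = C₀·f/(1−f) ≈ 3.112 × 0.0764/0.9236 ≈ 0.257 mg/L.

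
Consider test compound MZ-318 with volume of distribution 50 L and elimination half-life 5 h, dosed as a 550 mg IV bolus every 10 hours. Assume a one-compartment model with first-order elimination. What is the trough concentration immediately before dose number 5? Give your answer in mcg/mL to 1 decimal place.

f = (1/2)^(τ/t½) = (1/2)^(10/5) ≈ 0.2500.
C₀ = D/Vd = 550/50 ≈ 11.000 mcg/mL.
Before the 5th dose, 4 doses have been given. Superposition: Cmin = C₀·(f + f² + … + f^4).
≈ 11.000 × (0.2500 + 0.0625 + 0.0156 + 0.0039) ≈ 11.000 × 0.3320 ≈ 3.652 mcg/mL.

3.7 mcg/mL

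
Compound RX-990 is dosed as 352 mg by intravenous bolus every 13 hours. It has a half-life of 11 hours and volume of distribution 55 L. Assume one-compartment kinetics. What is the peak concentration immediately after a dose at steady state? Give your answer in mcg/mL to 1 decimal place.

Over one 13-h interval, 13/11 ≈ 1.1818 half-lives elapse, leaving f ≈ 0.4408 of each dose.
Accumulation ratio R = 1/(1 − f) ≈ 1/0.5592 ≈ 1.7883.
Each bolus raises the concentration by D/Vd = 352/55 ≈ 6.400 mcg/mL.
Steady-state peak Cmax,ss = C₀·R ≈ 6.400 × 1.7883 ≈ 11.445 mcg/mL.

11.4 mcg/mL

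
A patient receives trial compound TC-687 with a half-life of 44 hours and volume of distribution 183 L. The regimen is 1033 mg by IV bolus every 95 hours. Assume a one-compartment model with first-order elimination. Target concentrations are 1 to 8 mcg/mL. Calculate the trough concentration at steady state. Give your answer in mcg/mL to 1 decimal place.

Over one 95-h interval, 95/44 ≈ 2.1591 half-lives elapse, leaving f ≈ 0.2239 of each dose.
Accumulation ratio R = 1/(1 − f) ≈ 1/0.7761 ≈ 1.2885.
Single-dose peak C₀ = D/Vd = 1033/183 ≈ 5.645 mcg/mL.
Steady-state peak Cmax,ss = C₀·R ≈ 5.645 × 1.2885 ≈ 7.274 mcg/mL.
One interval later, Cmin,ss = Cmax,ss·e^(−kτ) ≈ 7.274 × 0.2239 ≈ 1.629 mcg/mL.
Trough 1.6 mcg/mL vs MEC 1 mcg/mL: adequate.

1.6 mcg/mL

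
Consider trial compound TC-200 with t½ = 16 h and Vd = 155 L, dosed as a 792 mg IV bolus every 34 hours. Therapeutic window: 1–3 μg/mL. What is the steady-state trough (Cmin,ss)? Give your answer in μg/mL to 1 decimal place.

Over one 34-h interval, 34/16 ≈ 2.125 half-lives elapse, leaving f ≈ 0.2293 of each dose.
Accumulation ratio R = 1/(1 − f) ≈ 1/0.7707 ≈ 1.2975.
Each bolus raises the concentration by D/Vd = 792/155 ≈ 5.110 μg/mL.
Cmax,ss = C₀/(1 − f) ≈ 5.110/0.7707 ≈ 6.630 μg/mL.
One interval later, Cmin,ss = Cmax,ss·e^(−kτ) ≈ 6.630 × 0.2293 ≈ 1.520 μg/mL.
Trough 1.5 μg/mL vs MEC 1 μg/mL: adequate.

1.5 μg/mL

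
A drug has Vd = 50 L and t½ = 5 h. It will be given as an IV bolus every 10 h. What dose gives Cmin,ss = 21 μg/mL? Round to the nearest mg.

3150 mg

τ/t½ = 10/5 ≈ 2, so f = (1/2)^(10/5) ≈ 0.250000.
Cmin,ss = (D/Vd)·f/(1−f), so D = Cmin,ss·Vd·(1−f)/f.
D = 21 × 50 × (1−f)/f ≈ 21 × 50 × 3.00000 ≈ 3150.00 mg.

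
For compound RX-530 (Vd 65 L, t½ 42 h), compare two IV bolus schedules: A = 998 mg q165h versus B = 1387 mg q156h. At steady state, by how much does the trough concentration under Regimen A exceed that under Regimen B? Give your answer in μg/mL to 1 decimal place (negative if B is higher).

Regimen A: f = (1/2)^(165/42) ≈ 0.0657; Cmin,ss = (998/65)·f/(1−f) ≈ 1.080 μg/mL.
Regimen B: f = (1/2)^(156/42) ≈ 0.0762; Cmin,ss = (1387/65)·f/(1−f) ≈ 1.760 μg/mL.
Difference ≈ 1.080 − 1.760 ≈ -0.680 μg/mL.

-0.7 μg/mL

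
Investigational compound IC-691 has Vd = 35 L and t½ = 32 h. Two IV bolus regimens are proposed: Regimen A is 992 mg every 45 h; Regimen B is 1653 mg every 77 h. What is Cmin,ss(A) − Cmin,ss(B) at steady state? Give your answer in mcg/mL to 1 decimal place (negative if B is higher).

Regimen A: f = (1/2)^(45/32) ≈ 0.3773; Cmin,ss = (992/35)·f/(1−f) ≈ 17.173 mcg/mL.
Regimen B: f = (1/2)^(77/32) ≈ 0.1886; Cmin,ss = (1653/35)·f/(1−f) ≈ 10.978 mcg/mL.
Difference ≈ 17.173 − 10.978 ≈ 6.195 mcg/mL.

6.2 mcg/mL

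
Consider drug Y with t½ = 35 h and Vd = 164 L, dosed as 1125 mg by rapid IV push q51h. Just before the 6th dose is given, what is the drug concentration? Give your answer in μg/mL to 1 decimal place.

f = (1/2)^(τ/t½) = (1/2)^(51/35) ≈ 0.3642.
C₀ = D/Vd = 1125/164 ≈ 6.860 μg/mL.
Before the 6th dose, 5 doses have been given. Superposition: Cmin = C₀·(f + f² + … + f^5).
≈ 6.860 × (0.3642 + 0.1326 + 0.0483 + 0.0176 + 0.0064) ≈ 6.860 × 0.5691 ≈ 3.904 μg/mL.

3.9 μg/mL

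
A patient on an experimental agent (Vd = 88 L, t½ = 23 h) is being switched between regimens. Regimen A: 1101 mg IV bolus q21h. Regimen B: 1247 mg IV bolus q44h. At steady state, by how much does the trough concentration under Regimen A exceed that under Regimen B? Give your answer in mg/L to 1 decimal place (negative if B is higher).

9.0 mg/L

Regimen A: f = (1/2)^(21/23) ≈ 0.5311; Cmin,ss = (1101/88)·f/(1−f) ≈ 14.171 mg/L.
Regimen B: f = (1/2)^(44/23) ≈ 0.2655; Cmin,ss = (1247/88)·f/(1−f) ≈ 5.122 mg/L.
Difference ≈ 14.171 − 5.122 ≈ 9.049 mg/L.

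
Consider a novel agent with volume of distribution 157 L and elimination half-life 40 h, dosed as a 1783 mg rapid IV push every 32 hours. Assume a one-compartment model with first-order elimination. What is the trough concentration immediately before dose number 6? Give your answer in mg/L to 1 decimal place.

14.4 mg/L

f = (1/2)^(τ/t½) = (1/2)^(32/40) ≈ 0.5743.
C₀ = D/Vd = 1783/157 ≈ 11.357 mg/L.
Before the 6th dose, 5 doses have been given. Superposition: Cmin = C₀·(f + f² + … + f^5).
≈ 11.357 × (0.5743 + 0.3298 + 0.1894 + 0.1088 + 0.0625) ≈ 11.357 × 1.2648 ≈ 14.364 mg/L.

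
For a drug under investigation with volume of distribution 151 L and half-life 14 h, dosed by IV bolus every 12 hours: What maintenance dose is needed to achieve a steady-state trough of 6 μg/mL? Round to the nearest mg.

τ/t½ = 12/14 ≈ 0.85714, so f = (1/2)^(12/14) ≈ 0.552045.
Cmin,ss = (D/Vd)·f/(1−f), so D = Cmin,ss·Vd·(1−f)/f.
D = 6 × 151 × (1−f)/f ≈ 6 × 151 × 0.81145 ≈ 735.17 mg.

735 mg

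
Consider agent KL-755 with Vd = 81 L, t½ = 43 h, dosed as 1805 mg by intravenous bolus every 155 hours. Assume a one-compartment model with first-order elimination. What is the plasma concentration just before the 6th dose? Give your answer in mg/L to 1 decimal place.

f = (1/2)^(τ/t½) = (1/2)^(155/43) ≈ 0.0822.
C₀ = D/Vd = 1805/81 ≈ 22.284 mg/L.
Before the 6th dose, 5 doses have been given. Superposition: Cmin = C₀·(f + f² + … + f^5).
≈ 22.284 × (0.0822 + 0.0068 + 0.0006 + 0.0000 + 0.0000) ≈ 22.284 × 0.0896 ≈ 1.997 mg/L.

2.0 mg/L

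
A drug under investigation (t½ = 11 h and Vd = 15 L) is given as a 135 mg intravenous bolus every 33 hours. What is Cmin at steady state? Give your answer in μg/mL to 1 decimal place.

1.3 μg/mL

The dosing interval is 3 half-lives, so f = 2^(−3) = 0.125.
At steady state, R = 1/(1 − 0.125) = 8/7.
Single-dose peak C₀ = D/Vd = 135/15 = 9 μg/mL.
Steady-state peak Cmax,ss = C₀·R = 9 × 8/7 ≈ 10.286 μg/mL.
Steady-state trough Cmin,ss = Cmax,ss·f ≈ 10.286 × 0.125 ≈ 1.286 μg/mL.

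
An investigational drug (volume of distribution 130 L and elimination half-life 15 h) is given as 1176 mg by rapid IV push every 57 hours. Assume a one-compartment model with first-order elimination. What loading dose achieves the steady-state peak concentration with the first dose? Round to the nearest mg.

1267 mg

f = (1/2)^(57/15) ≈ 0.071794; accumulation ratio R = 1/(1−f) ≈ 1.07735.
Loading dose to hit Cmax,ss on first dose: D_load = D_maint·R ≈ 1176 × 1.07735 ≈ 1266.96 mg.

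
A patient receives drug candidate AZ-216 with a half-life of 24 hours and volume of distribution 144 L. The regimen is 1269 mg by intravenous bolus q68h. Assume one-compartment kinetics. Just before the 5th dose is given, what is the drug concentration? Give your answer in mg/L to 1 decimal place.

1.4 mg/L

f = (1/2)^(τ/t½) = (1/2)^(68/24) ≈ 0.1403.
C₀ = D/Vd = 1269/144 ≈ 8.812 mg/L.
Before the 5th dose, 4 doses have been given. Superposition: Cmin = C₀·(f + f² + … + f^4).
≈ 8.812 × (0.1403 + 0.0197 + 0.0028 + 0.0004) ≈ 8.812 × 0.1632 ≈ 1.438 mg/L.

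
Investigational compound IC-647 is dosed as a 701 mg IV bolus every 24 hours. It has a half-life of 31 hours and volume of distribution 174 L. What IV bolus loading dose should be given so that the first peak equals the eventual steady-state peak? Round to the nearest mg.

1688 mg

f = (1/2)^(24/31) ≈ 0.584715; accumulation ratio R = 1/(1−f) ≈ 2.40798.
Loading dose to hit Cmax,ss on first dose: D_load = D_maint·R ≈ 701 × 2.40798 ≈ 1687.99 mg.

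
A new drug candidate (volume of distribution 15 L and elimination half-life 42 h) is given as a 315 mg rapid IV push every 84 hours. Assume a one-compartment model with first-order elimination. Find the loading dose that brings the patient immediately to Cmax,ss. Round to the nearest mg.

f = (1/2)^(84/42) ≈ 0.250000; accumulation ratio R = 1/(1−f) ≈ 1.33333.
Loading dose to hit Cmax,ss on first dose: D_load = D_maint·R ≈ 315 × 1.33333 ≈ 420.00 mg.

420 mg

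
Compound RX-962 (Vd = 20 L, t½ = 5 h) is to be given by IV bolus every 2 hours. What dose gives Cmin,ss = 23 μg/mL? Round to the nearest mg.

147 mg

τ/t½ = 2/5 ≈ 0.4, so f = (1/2)^(2/5) ≈ 0.757858.
Cmin,ss = (D/Vd)·f/(1−f), so D = Cmin,ss·Vd·(1−f)/f.
D = 23 × 20 × (1−f)/f ≈ 23 × 20 × 0.31951 ≈ 146.97 mg.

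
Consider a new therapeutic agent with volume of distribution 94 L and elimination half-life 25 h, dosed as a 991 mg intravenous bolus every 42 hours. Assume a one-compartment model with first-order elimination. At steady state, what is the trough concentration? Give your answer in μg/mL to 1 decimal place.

4.8 μg/mL

k = ln2/t½ = ln2/25 ≈ 0.027726 h⁻¹; fraction remaining f = e^(−kτ) = e^(−0.027726×42) ≈ 0.3121.
At steady state, accumulation factor R = 1/(1 − e^(−kτ)) ≈ 1.4537.
Each bolus raises the concentration by D/Vd = 991/94 ≈ 10.543 μg/mL.
Steady-state peak Cmax,ss = C₀·R ≈ 10.543 × 1.4537 ≈ 15.326 μg/mL.
Steady-state trough Cmin,ss = Cmax,ss·f ≈ 15.326 × 0.3121 ≈ 4.783 μg/mL.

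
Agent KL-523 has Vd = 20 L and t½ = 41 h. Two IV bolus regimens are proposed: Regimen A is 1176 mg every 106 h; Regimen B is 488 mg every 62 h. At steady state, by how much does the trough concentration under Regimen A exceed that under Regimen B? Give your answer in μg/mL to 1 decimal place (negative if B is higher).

-1.4 μg/mL

Regimen A: f = (1/2)^(106/41) ≈ 0.1666; Cmin,ss = (1176/20)·f/(1−f) ≈ 11.754 μg/mL.
Regimen B: f = (1/2)^(62/41) ≈ 0.3506; Cmin,ss = (488/20)·f/(1−f) ≈ 13.173 μg/mL.
Difference ≈ 11.754 − 13.173 ≈ -1.419 μg/mL.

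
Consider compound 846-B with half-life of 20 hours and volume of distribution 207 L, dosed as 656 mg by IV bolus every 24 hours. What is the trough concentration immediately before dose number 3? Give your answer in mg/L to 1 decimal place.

f = (1/2)^(τ/t½) = (1/2)^(24/20) ≈ 0.4353.
C₀ = D/Vd = 656/207 ≈ 3.169 mg/L.
Before the 3rd dose, 2 doses have been given. Superposition: Cmin = C₀·(f + f²).
≈ 3.169 × (0.4353 + 0.1895) ≈ 3.169 × 0.6248 ≈ 1.980 mg/L.

2.0 mg/L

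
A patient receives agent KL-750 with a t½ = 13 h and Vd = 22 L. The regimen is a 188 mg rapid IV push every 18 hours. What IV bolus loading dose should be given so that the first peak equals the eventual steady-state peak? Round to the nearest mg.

f = (1/2)^(18/13) ≈ 0.382992; accumulation ratio R = 1/(1−f) ≈ 1.62072.
Loading dose to hit Cmax,ss on first dose: D_load = D_maint·R ≈ 188 × 1.62072 ≈ 304.70 mg.

305 mg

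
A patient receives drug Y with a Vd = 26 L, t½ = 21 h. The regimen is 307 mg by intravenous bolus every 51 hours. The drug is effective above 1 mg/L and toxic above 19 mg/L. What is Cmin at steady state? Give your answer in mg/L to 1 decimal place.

2.7 mg/L

τ/t½ = 51/21 ≈ 2.4286, so fraction remaining f = (1/2)^(51/21) ≈ 0.1857.
At steady state, accumulation factor R = 1/(1 − e^(−kτ)) ≈ 1.2280.
Each bolus raises the concentration by D/Vd = 307/26 ≈ 11.808 mg/L.
Cmax,ss = C₀/(1 − f) ≈ 11.808/0.8143 ≈ 14.501 mg/L.
Steady-state trough Cmin,ss = Cmax,ss·f ≈ 14.501 × 0.1857 ≈ 2.693 mg/L.
Trough 2.7 mg/L vs MEC 1 mg/L: adequate.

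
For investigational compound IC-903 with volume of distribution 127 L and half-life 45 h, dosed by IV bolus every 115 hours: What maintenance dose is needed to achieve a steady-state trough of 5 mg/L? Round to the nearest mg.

3098 mg

τ/t½ = 115/45 ≈ 2.5556, so f = (1/2)^(115/45) ≈ 0.170099.
Cmin,ss = (D/Vd)·f/(1−f), so D = Cmin,ss·Vd·(1−f)/f.
D = 5 × 127 × (1−f)/f ≈ 5 × 127 × 4.87893 ≈ 3098.12 mg.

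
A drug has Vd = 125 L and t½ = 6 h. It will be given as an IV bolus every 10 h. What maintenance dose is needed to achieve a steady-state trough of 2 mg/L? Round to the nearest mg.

544 mg

τ/t½ = 10/6 ≈ 1.6667, so f = (1/2)^(10/6) ≈ 0.314980.
Cmin,ss = (D/Vd)·f/(1−f), so D = Cmin,ss·Vd·(1−f)/f.
D = 2 × 125 × (1−f)/f ≈ 2 × 125 × 2.17480 ≈ 543.70 mg.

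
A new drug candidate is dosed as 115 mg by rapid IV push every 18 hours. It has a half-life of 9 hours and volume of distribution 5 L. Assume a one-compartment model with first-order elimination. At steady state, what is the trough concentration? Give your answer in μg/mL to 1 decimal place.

The dosing interval is 2 half-lives, so f = 2^(−2) = 0.25.
At steady state, R = 1/(1 − 0.25) = 4/3.
Single-dose peak C₀ = D/Vd = 115/5 = 23 μg/mL.
Steady-state peak Cmax,ss = C₀·R = 23 × 4/3 ≈ 30.667 μg/mL.
Steady-state trough Cmin,ss = Cmax,ss·f ≈ 30.667 × 0.25 ≈ 7.667 μg/mL.

7.7 μg/mL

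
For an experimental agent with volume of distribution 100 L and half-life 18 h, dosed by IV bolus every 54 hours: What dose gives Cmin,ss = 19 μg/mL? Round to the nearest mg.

13300 mg

τ/t½ = 54/18 ≈ 3, so f = (1/2)^(54/18) ≈ 0.125000.
Cmin,ss = (D/Vd)·f/(1−f), so D = Cmin,ss·Vd·(1−f)/f.
D = 19 × 100 × (1−f)/f ≈ 19 × 100 × 7.00000 ≈ 13300.00 mg.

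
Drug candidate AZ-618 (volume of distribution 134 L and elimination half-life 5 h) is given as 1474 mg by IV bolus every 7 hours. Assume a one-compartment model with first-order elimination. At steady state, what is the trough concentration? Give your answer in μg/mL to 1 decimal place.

τ/t½ = 7/5 ≈ 1.4, so fraction remaining f = (1/2)^(7/5) ≈ 0.3789.
Single-dose peak C₀ = D/Vd = 1474/134 ≈ 11.000 μg/mL.
Steady-state trough Cmin,ss = C₀·f/(1−f) ≈ 11.000 × 0.3789/0.6211 ≈ 6.711 μg/mL.

6.7 μg/mL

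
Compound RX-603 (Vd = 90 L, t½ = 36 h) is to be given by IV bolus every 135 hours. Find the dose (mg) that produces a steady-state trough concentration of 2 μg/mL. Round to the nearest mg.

2242 mg

τ/t½ = 135/36 ≈ 3.75, so f = (1/2)^(135/36) ≈ 0.074325.
Cmin,ss = (D/Vd)·f/(1−f), so D = Cmin,ss·Vd·(1−f)/f.
D = 2 × 90 × (1−f)/f ≈ 2 × 90 × 12.45442 ≈ 2241.80 mg.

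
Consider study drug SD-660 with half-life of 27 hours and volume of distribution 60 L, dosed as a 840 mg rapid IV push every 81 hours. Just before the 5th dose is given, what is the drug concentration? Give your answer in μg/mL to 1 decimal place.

f = (1/2)^(τ/t½) = (1/2)^(81/27) ≈ 0.1250.
C₀ = D/Vd = 840/60 ≈ 14.000 μg/mL.
Before the 5th dose, 4 doses have been given. Superposition: Cmin = C₀·(f + f² + … + f^4).
≈ 14.000 × (0.1250 + 0.0156 + 0.0020 + 0.0002) ≈ 14.000 × 0.1428 ≈ 1.999 μg/mL.

2.0 μg/mL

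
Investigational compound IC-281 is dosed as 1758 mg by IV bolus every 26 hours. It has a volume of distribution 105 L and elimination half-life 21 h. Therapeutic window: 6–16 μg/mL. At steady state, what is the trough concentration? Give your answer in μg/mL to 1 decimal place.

Over one 26-h interval, 26/21 ≈ 1.2381 half-lives elapse, leaving f ≈ 0.4239 of each dose.
Accumulation ratio R = 1/(1 − f) ≈ 1/0.5761 ≈ 1.7358.
Single-dose peak C₀ = D/Vd = 1758/105 ≈ 16.743 μg/mL.
Cmax,ss = C₀/(1 − f) ≈ 16.743/0.5761 ≈ 29.063 μg/mL.
One interval later, Cmin,ss = Cmax,ss·e^(−kτ) ≈ 29.063 × 0.4239 ≈ 12.320 μg/mL.
Trough 12.3 μg/mL vs MEC 6 μg/mL: adequate.

12.3 μg/mL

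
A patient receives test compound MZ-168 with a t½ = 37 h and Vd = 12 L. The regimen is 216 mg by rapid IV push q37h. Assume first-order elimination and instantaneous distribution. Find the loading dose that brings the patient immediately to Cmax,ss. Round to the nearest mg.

432 mg

f = (1/2)^(37/37) ≈ 0.500000; accumulation ratio R = 1/(1−f) ≈ 2.00000.
Loading dose to hit Cmax,ss on first dose: D_load = D_maint·R ≈ 216 × 2.00000 ≈ 432.00 mg.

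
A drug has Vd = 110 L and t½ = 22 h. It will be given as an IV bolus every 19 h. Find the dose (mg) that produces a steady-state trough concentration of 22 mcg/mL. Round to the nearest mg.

1983 mg

τ/t½ = 19/22 ≈ 0.86364, so f = (1/2)^(19/22) ≈ 0.549566.
Cmin,ss = (D/Vd)·f/(1−f), so D = Cmin,ss·Vd·(1−f)/f.
D = 22 × 110 × (1−f)/f ≈ 22 × 110 × 0.81962 ≈ 1983.48 mg.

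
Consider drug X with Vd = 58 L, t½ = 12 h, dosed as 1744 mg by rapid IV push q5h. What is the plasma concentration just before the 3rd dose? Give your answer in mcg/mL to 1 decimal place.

39.4 mcg/mL

f = (1/2)^(τ/t½) = (1/2)^(5/12) ≈ 0.7492.
C₀ = D/Vd = 1744/58 ≈ 30.069 mcg/mL.
Before the 3rd dose, 2 doses have been given. Superposition: Cmin = C₀·(f + f²).
≈ 30.069 × (0.7492 + 0.5613) ≈ 30.069 × 1.3105 ≈ 39.405 mcg/mL.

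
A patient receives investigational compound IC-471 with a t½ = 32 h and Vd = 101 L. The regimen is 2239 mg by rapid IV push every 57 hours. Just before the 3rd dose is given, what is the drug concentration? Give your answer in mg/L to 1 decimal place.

f = (1/2)^(τ/t½) = (1/2)^(57/32) ≈ 0.2909.
C₀ = D/Vd = 2239/101 ≈ 22.168 mg/L.
Before the 3rd dose, 2 doses have been given. Superposition: Cmin = C₀·(f + f²).
≈ 22.168 × (0.2909 + 0.0846) ≈ 22.168 × 0.3755 ≈ 8.324 mg/L.

8.3 mg/L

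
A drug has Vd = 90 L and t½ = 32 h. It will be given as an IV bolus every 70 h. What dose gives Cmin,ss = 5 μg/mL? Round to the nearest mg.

τ/t½ = 70/32 ≈ 2.1875, so f = (1/2)^(70/32) ≈ 0.219532.
Cmin,ss = (D/Vd)·f/(1−f), so D = Cmin,ss·Vd·(1−f)/f.
D = 5 × 90 × (1−f)/f ≈ 5 × 90 × 3.55514 ≈ 1599.81 mg.

1600 mg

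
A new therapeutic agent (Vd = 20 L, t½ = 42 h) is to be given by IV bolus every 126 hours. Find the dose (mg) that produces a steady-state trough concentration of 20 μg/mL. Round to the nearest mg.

2800 mg

τ/t½ = 126/42 ≈ 3, so f = (1/2)^(126/42) ≈ 0.125000.
Cmin,ss = (D/Vd)·f/(1−f), so D = Cmin,ss·Vd·(1−f)/f.
D = 20 × 20 × (1−f)/f ≈ 20 × 20 × 7.00000 ≈ 2800.00 mg.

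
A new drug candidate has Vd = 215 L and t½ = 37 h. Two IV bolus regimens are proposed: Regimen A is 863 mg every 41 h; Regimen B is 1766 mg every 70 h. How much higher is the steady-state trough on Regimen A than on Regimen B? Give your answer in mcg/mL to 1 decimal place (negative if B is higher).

Regimen A: f = (1/2)^(41/37) ≈ 0.4639; Cmin,ss = (863/215)·f/(1−f) ≈ 3.473 mcg/mL.
Regimen B: f = (1/2)^(70/37) ≈ 0.2695; Cmin,ss = (1766/215)·f/(1−f) ≈ 3.030 mcg/mL.
Difference ≈ 3.473 − 3.030 ≈ 0.443 mcg/mL.

0.4 mcg/mL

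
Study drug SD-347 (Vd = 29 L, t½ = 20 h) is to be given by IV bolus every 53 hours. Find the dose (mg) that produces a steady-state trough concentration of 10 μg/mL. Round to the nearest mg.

τ/t½ = 53/20 ≈ 2.65, so f = (1/2)^(53/20) ≈ 0.159320.
Cmin,ss = (D/Vd)·f/(1−f), so D = Cmin,ss·Vd·(1−f)/f.
D = 10 × 29 × (1−f)/f ≈ 10 × 29 × 5.27668 ≈ 1530.24 mg.

1530 mg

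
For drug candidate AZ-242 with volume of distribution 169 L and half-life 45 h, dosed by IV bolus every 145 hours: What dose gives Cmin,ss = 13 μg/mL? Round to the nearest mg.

τ/t½ = 145/45 ≈ 3.2222, so f = (1/2)^(145/45) ≈ 0.107155.
Cmin,ss = (D/Vd)·f/(1−f), so D = Cmin,ss·Vd·(1−f)/f.
D = 13 × 169 × (1−f)/f ≈ 13 × 169 × 8.33228 ≈ 18306.02 mg.

18306 mg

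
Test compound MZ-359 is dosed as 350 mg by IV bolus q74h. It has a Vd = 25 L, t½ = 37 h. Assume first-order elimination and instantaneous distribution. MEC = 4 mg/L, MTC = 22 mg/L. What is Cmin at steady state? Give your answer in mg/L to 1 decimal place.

The dosing interval is 2 half-lives, so f = 2^(−2) = 0.25.
Accumulation ratio R = 1/(1 − f) = 1/0.75 = 4/3.
Single-dose peak C₀ = D/Vd = 350/25 = 14 mg/L.
Steady-state peak Cmax,ss = C₀·R = 14 × 4/3 ≈ 18.667 mg/L.
Steady-state trough Cmin,ss = Cmax,ss·f ≈ 18.667 × 0.25 ≈ 4.667 mg/L.
Trough 4.7 mg/L vs MEC 4 mg/L: adequate.

4.7 mg/L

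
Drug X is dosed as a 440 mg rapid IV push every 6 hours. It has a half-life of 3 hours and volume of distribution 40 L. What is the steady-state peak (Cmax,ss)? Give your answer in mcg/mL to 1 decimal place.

14.7 mcg/mL

τ = 6 h = 2 half-lives, so f = (1/2)^2 = 0.25.
At steady state, R = 1/(1 − 0.25) = 4/3.
Single-dose peak C₀ = D/Vd = 440/40 = 11 mcg/mL.
Steady-state peak Cmax,ss = C₀·R = 11 × 4/3 ≈ 14.667 mcg/mL.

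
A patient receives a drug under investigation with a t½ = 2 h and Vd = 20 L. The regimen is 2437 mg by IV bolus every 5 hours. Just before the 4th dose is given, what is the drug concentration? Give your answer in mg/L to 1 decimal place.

26.0 mg/L

f = (1/2)^(τ/t½) = (1/2)^(5/2) ≈ 0.1768.
C₀ = D/Vd = 2437/20 ≈ 121.850 mg/L.
Before the 4th dose, 3 doses have been given. Superposition: Cmin = C₀·(f + f² + … + f^3).
≈ 121.850 × (0.1768 + 0.0313 + 0.0055) ≈ 121.850 × 0.2136 ≈ 26.027 mg/L.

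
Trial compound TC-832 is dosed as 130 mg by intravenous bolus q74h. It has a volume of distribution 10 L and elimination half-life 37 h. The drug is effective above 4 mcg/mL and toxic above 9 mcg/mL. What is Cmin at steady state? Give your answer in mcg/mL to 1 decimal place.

4.3 mcg/mL

τ = 74 h = 2 half-lives, so f = (1/2)^2 = 0.25.
Accumulation ratio R = 1/(1 − f) = 1/0.75 = 4/3.
Single-dose peak C₀ = D/Vd = 130/10 = 13 mcg/mL.
Steady-state peak Cmax,ss = C₀·R = 13 × 4/3 ≈ 17.333 mcg/mL.
Steady-state trough Cmin,ss = Cmax,ss·f ≈ 17.333 × 0.25 ≈ 4.333 mcg/mL.
Trough 4.3 mcg/mL vs MEC 4 mcg/mL: adequate.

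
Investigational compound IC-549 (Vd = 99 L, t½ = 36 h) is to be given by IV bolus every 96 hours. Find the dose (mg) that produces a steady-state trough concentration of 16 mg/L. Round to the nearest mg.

τ/t½ = 96/36 ≈ 2.6667, so f = (1/2)^(96/36) ≈ 0.157490.
Cmin,ss = (D/Vd)·f/(1−f), so D = Cmin,ss·Vd·(1−f)/f.
D = 16 × 99 × (1−f)/f ≈ 16 × 99 × 5.34961 ≈ 8473.78 mg.

8474 mg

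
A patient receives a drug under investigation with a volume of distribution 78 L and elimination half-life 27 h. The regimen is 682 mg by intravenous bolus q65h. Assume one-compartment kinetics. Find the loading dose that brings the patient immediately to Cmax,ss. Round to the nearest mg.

f = (1/2)^(65/27) ≈ 0.188494; accumulation ratio R = 1/(1−f) ≈ 1.23228.
Loading dose to hit Cmax,ss on first dose: D_load = D_maint·R ≈ 682 × 1.23228 ≈ 840.41 mg.

840 mg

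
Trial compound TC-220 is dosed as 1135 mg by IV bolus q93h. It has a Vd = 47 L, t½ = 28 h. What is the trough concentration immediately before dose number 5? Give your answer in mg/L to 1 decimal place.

f = (1/2)^(τ/t½) = (1/2)^(93/28) ≈ 0.1000.
C₀ = D/Vd = 1135/47 ≈ 24.149 mg/L.
Before the 5th dose, 4 doses have been given. Superposition: Cmin = C₀·(f + f² + … + f^4).
≈ 24.149 × (0.1000 + 0.0100 + 0.0010 + 0.0001) ≈ 24.149 × 0.1111 ≈ 2.683 mg/L.

2.7 mg/L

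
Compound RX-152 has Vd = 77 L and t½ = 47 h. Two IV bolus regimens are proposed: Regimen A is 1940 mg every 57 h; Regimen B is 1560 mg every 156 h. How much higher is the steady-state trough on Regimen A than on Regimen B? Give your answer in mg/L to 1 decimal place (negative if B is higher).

16.9 mg/L

Regimen A: f = (1/2)^(57/47) ≈ 0.4314; Cmin,ss = (1940/77)·f/(1−f) ≈ 19.115 mg/L.
Regimen B: f = (1/2)^(156/47) ≈ 0.1002; Cmin,ss = (1560/77)·f/(1−f) ≈ 2.256 mg/L.
Difference ≈ 19.115 − 2.256 ≈ 16.859 mg/L.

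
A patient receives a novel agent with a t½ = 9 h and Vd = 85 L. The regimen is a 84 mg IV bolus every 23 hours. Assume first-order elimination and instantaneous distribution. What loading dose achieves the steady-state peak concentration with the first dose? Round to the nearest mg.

f = (1/2)^(23/9) ≈ 0.170099; accumulation ratio R = 1/(1−f) ≈ 1.20496.
Loading dose to hit Cmax,ss on first dose: D_load = D_maint·R ≈ 84 × 1.20496 ≈ 101.22 mg.

101 mg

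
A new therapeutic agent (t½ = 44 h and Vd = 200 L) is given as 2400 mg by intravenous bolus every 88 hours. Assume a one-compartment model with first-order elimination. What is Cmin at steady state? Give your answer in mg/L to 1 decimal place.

4.0 mg/L

τ = 88 h = 2 half-lives, so f = (1/2)^2 = 0.25.
At steady state, R = 1/(1 − 0.25) = 4/3.
Single-dose peak C₀ = D/Vd = 2400/200 = 12 mg/L.
Steady-state peak Cmax,ss = C₀·R = 12 × 4/3 ≈ 16.000 mg/L.
Steady-state trough Cmin,ss = Cmax,ss·f ≈ 16.000 × 0.25 ≈ 4.000 mg/L.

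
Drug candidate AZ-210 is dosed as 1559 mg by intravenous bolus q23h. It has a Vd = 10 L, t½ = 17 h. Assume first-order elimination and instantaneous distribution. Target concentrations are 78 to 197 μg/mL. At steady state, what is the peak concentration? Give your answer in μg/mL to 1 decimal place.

256.2 μg/mL

Over one 23-h interval, 23/17 ≈ 1.3529 half-lives elapse, leaving f ≈ 0.3915 of each dose.
At steady state, accumulation factor R = 1/(1 − e^(−kτ)) ≈ 1.6434.
Each bolus raises the concentration by D/Vd = 1559/10 ≈ 155.900 μg/mL.
Cmax,ss = C₀/(1 − f) ≈ 155.900/0.6085 ≈ 256.204 μg/mL.
Peak 256.2 μg/mL vs MTC 197 μg/mL: exceeds toxic threshold.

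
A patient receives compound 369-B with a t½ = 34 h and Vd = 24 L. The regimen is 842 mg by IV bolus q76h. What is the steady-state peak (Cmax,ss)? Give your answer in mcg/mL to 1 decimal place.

Over one 76-h interval, 76/34 ≈ 2.2353 half-lives elapse, leaving f ≈ 0.2124 of each dose.
Accumulation ratio R = 1/(1 − f) ≈ 1/0.7876 ≈ 1.2697.
Each bolus raises the concentration by D/Vd = 842/24 ≈ 35.083 mcg/mL.
Steady-state peak Cmax,ss = C₀·R ≈ 35.083 × 1.2697 ≈ 44.545 mcg/mL.

44.5 mcg/mL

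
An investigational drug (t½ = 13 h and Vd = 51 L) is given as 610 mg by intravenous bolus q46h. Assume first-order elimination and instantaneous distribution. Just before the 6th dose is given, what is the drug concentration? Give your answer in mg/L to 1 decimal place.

f = (1/2)^(τ/t½) = (1/2)^(46/13) ≈ 0.0861.
C₀ = D/Vd = 610/51 ≈ 11.961 mg/L.
Before the 6th dose, 5 doses have been given. Superposition: Cmin = C₀·(f + f² + … + f^5).
≈ 11.961 × (0.0861 + 0.0074 + 0.0006 + 0.0001 + 0.0000) ≈ 11.961 × 0.0942 ≈ 1.127 mg/L.

1.1 mg/L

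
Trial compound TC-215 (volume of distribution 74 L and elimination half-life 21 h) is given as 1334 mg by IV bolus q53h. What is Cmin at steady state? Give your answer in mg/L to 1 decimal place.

τ/t½ = 53/21 ≈ 2.5238, so fraction remaining f = (1/2)^(53/21) ≈ 0.1739.
At steady state, accumulation factor R = 1/(1 − e^(−kτ)) ≈ 1.2105.
Each bolus raises the concentration by D/Vd = 1334/74 ≈ 18.027 mg/L.
Steady-state peak Cmax,ss = C₀·R ≈ 18.027 × 1.2105 ≈ 21.822 mg/L.
Steady-state trough Cmin,ss = Cmax,ss·f ≈ 21.822 × 0.1739 ≈ 3.795 mg/L.

3.8 mg/L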